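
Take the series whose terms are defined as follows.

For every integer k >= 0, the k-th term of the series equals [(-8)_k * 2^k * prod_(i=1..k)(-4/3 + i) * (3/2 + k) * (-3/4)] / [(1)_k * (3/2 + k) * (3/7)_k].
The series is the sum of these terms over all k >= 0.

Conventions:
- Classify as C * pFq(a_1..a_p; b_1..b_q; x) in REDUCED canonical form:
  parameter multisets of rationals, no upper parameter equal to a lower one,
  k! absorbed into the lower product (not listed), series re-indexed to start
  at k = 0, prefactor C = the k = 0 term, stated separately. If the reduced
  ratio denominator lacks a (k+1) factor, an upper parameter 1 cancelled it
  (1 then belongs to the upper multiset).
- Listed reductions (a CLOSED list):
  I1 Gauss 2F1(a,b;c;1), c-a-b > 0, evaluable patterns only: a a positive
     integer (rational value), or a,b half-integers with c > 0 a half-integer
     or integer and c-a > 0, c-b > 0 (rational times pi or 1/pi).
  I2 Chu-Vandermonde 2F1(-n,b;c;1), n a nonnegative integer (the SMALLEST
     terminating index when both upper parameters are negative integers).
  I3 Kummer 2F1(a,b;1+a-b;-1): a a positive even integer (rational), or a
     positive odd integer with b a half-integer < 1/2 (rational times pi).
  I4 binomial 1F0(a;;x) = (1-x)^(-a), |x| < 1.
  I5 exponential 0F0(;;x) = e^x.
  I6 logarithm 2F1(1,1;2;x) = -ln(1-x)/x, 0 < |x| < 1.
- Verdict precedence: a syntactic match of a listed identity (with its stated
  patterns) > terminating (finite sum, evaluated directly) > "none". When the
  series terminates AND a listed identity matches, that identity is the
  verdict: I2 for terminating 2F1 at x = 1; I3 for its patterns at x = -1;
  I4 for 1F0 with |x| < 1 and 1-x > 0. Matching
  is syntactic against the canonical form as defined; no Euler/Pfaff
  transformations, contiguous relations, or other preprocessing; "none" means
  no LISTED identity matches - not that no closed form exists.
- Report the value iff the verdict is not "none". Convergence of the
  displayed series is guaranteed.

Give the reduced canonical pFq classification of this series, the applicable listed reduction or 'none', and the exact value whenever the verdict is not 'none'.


Structural cue: t_0 = -3/4 here, and the running product (C = -3/4, x = 2) telescopes to a rising factorial.
Adjacent-term ratio: r(k) = 2 * (k-8) (k-1/3) / [(k+3/7) (k+1)] - rational; roots negated = parameters, x = 2, C = -3/4.

Prefactor -3/4, argument 2: 2F1 with upper {-8, -1/3} over lower {3/7}. Verdict: terminating (-8 upstairs). 9 nonzero terms in all; added directly. Its exact value is -1482191715661/461180956860.


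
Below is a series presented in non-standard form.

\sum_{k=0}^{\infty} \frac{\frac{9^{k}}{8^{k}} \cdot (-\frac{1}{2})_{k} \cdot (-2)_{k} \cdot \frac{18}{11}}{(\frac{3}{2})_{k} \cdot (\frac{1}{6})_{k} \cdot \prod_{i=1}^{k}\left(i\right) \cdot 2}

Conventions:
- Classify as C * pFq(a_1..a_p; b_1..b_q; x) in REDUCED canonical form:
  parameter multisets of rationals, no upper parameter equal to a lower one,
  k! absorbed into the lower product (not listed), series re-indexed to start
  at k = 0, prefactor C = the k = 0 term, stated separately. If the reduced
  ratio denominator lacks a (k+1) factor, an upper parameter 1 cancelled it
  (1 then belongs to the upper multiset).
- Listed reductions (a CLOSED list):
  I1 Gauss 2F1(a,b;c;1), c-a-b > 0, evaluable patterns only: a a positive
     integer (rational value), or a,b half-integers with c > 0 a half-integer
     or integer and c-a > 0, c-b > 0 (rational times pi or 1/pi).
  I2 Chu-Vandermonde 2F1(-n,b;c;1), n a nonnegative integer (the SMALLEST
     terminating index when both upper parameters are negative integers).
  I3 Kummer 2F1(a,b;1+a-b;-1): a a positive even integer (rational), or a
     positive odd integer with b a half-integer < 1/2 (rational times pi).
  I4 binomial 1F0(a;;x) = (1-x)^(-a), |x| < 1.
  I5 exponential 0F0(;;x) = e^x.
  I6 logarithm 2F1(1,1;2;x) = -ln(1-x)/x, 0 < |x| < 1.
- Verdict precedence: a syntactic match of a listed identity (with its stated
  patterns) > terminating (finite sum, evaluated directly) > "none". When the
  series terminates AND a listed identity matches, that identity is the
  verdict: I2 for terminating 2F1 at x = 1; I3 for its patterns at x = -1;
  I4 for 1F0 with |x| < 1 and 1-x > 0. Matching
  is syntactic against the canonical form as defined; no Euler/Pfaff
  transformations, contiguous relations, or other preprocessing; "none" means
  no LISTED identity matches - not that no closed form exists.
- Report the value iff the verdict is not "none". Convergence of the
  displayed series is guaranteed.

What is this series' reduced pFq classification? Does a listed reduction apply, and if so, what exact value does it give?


x = \frac{9}{8} here; the reduced form reads 2F2, upper {-2, -\frac{1}{2}}, lower {\frac{1}{6}, \frac{3}{2}}, C = \frac{9}{11}. Verdict: terminating at k = 2: the factor (-2)_k kills every later term; summing the 3 survivors is exact. Sum: \frac{25533}{6160}.

First insight: t_0 = \frac{9}{11} here, and the two geometric factors (C = 9/11) combine into one argument.
Term ratio: r(k) = \frac{9}{8} * (k-2) (k-\frac{1}{2}) / [(k+\frac{1}{6}) (k+\frac{3}{2}) (k+1)] - poly over poly, x = \frac{9}{8} from leading terms; C = \frac{9}{11} at k = 0.


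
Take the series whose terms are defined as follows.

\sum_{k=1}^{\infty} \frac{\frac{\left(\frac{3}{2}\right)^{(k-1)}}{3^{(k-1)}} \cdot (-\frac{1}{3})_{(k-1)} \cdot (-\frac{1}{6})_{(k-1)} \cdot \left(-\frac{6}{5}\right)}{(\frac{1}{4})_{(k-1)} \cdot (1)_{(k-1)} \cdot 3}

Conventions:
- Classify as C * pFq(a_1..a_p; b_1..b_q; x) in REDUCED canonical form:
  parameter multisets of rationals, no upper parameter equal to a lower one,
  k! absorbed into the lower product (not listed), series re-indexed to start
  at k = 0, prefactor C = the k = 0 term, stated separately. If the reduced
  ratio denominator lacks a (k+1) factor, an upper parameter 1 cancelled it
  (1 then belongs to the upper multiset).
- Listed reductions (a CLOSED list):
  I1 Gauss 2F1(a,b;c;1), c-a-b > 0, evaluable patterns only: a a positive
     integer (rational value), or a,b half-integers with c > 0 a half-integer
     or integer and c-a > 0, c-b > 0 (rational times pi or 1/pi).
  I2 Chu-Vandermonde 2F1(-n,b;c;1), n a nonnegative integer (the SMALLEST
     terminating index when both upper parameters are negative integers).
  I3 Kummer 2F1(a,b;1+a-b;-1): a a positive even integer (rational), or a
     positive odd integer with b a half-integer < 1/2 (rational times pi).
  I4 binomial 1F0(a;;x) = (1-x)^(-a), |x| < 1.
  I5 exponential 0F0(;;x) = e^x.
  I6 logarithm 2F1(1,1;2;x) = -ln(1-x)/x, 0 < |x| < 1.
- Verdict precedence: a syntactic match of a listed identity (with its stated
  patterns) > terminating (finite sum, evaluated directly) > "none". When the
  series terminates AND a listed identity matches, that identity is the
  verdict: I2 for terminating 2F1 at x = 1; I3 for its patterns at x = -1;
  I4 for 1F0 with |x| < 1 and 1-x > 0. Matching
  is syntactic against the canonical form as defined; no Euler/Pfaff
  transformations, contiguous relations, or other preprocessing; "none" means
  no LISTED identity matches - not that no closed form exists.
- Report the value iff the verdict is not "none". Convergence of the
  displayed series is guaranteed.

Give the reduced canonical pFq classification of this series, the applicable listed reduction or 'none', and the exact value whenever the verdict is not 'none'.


The series (x = \frac{1}{2}) is 2F1: upper {-\frac{1}{3}, -\frac{1}{6}}, lower {\frac{1}{4}}, prefactor -\frac{2}{5}. Verdict: none - at argument \frac{1}{2} the multisets {-\frac{1}{3}, -\frac{1}{6}} ; {\frac{1}{4}} match no listed identity.

The tell: with t_0 = -\frac{2}{5}, the two k-th powers (C = -2/5) combine into one argument.
Term ratio: r(k) = \frac{1}{2} * (k-\frac{1}{3}) (k-\frac{1}{6}) / [(k+\frac{1}{4}) (k+1)] - rational; roots negated = parameters, x = \frac{1}{2}, C = -\frac{2}{5}.


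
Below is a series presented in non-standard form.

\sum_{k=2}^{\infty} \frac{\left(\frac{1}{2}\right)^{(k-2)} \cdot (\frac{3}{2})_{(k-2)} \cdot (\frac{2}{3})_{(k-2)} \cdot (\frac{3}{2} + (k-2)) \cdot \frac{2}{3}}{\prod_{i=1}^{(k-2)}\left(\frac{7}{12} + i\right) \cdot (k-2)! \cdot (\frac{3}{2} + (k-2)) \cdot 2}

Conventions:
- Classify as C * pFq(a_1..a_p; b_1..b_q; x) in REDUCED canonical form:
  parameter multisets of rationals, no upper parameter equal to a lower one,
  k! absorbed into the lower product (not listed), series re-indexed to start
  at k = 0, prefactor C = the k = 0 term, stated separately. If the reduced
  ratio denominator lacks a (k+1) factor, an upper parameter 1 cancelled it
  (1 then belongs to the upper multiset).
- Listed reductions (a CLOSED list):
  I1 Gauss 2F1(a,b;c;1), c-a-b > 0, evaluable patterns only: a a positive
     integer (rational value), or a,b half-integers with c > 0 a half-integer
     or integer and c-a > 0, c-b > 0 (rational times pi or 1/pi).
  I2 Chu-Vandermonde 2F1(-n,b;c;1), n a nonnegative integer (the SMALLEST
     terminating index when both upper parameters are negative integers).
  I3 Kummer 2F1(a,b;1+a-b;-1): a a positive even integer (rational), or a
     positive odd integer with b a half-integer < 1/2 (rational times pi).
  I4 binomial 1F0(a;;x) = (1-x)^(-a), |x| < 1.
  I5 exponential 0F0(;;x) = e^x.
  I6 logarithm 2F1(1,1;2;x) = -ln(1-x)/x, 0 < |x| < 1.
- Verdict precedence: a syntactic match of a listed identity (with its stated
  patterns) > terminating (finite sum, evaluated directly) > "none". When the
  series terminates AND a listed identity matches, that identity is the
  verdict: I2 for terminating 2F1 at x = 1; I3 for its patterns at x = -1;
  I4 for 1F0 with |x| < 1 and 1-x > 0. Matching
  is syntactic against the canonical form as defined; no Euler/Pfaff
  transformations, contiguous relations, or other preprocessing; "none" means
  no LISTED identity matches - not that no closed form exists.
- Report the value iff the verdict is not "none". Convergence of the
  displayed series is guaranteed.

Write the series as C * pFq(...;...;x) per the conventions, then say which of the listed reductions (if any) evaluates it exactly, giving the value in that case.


With C = \frac{1}{3}: the canonical form is 2F1(\frac{2}{3}, \frac{3}{2}; \frac{19}{12}; \frac{1}{2}). Verdict: none. Every listed pattern misses the 2F1 form at \frac{1}{2}, upper {\frac{2}{3}, \frac{3}{2}}.

Key observation: with t_0 = \frac{1}{3}, striking the common factor k + 3/2 reduces the term (C = 1/3, x = 1/2).
Consecutive-term ratio: r(k) = \frac{1}{2} * (k+\frac{2}{3}) (k+\frac{3}{2}) / [(k+\frac{19}{12}) (k+1)] - rational; roots negated = parameters, x = \frac{1}{2}, C = \frac{1}{3}.


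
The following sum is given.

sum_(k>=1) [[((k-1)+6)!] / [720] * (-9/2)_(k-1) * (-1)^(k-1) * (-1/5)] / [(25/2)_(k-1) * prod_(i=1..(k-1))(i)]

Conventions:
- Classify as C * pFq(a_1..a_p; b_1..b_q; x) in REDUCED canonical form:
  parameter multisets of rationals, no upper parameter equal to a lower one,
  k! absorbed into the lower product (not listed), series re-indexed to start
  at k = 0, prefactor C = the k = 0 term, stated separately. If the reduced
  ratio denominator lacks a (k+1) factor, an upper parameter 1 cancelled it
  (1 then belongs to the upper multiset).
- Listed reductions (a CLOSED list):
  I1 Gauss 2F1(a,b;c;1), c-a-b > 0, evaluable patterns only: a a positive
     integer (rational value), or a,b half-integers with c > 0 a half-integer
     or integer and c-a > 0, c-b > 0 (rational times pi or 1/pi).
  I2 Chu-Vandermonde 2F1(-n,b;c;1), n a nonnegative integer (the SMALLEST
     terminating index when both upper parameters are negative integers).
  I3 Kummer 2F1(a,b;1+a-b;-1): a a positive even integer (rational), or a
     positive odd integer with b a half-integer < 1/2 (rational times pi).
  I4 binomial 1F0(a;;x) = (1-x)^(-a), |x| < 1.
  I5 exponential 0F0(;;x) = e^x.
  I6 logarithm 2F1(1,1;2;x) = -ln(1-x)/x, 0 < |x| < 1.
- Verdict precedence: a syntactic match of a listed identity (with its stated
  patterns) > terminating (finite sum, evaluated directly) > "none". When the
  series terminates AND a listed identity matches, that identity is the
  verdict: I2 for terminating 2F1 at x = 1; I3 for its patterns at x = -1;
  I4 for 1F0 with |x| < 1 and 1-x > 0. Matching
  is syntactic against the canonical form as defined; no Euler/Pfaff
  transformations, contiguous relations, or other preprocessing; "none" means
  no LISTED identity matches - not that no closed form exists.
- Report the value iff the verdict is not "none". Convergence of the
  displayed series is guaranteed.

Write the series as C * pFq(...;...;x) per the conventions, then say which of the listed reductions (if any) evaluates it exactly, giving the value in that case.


The tell: t_0 = -1/5 here, and the product of the first k integers (C = -1/5, x = -1) is k!.
Adjacent-term ratio: r(k) = (-1) * (k-9/2) (k+7) / [(k+25/2) (k+1)] - rational; roots negated = parameters, x = (-1), C = -1/5.

This is -1/5 * 2F1(-9/2, 7; 25/2; -1) in reduced canonical form. Verdict (x = -1): the Kummer evaluation I3 applies (x = -1; c = 25/2 equals 1+a-b for upper {-9/2, 7}: listed pattern). Its exact value is (-66927861/134217728) * pi.


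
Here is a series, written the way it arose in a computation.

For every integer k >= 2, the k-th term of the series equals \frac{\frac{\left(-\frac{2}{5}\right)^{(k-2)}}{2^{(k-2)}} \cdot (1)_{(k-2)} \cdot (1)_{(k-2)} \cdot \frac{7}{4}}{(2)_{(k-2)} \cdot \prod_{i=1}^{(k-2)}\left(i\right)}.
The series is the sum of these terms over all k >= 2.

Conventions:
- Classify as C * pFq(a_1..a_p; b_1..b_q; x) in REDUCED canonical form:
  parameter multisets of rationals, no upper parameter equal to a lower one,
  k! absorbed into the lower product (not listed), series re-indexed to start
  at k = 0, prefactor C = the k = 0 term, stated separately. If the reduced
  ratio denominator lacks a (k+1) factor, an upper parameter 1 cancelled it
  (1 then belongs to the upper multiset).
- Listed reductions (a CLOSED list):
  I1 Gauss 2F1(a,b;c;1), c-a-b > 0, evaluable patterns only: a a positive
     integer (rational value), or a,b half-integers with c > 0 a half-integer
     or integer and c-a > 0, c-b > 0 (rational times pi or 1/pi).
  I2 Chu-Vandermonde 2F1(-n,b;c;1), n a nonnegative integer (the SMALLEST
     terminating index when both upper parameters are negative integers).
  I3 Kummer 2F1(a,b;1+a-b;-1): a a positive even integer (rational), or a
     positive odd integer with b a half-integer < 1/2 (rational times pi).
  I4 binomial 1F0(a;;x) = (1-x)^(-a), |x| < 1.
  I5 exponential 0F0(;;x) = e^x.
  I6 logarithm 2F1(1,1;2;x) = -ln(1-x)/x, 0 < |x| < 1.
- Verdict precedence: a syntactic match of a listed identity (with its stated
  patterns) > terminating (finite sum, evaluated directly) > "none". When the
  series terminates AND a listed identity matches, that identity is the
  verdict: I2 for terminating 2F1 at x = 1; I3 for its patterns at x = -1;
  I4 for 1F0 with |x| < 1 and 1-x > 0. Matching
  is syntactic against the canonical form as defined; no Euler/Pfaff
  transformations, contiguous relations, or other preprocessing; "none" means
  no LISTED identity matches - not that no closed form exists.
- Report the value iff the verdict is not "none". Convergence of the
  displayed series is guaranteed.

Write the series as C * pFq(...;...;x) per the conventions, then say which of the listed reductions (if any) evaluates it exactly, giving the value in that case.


x = -\frac{1}{5} here; the reduced form reads 2F1, upper {1, 1}, lower {2}, C = \frac{7}{4}. Verdict: this is logarithm (I6) (the logarithm: parameters (1,1;2), x = -\frac{1}{5}). Sum: \frac{35}{4} \cdot \ln\left(\frac{6}{5}\right).

First insight: t_0 = \frac{7}{4} here, and the product of the first k integers (prefactor 7/4) is k!.
Step ratio: r(k) = -\frac{1}{5} * (k+1) (k+1) / [(k+2) (k+1)] - rational; roots negated = parameters, x = -\frac{1}{5}, C = \frac{7}{4}.


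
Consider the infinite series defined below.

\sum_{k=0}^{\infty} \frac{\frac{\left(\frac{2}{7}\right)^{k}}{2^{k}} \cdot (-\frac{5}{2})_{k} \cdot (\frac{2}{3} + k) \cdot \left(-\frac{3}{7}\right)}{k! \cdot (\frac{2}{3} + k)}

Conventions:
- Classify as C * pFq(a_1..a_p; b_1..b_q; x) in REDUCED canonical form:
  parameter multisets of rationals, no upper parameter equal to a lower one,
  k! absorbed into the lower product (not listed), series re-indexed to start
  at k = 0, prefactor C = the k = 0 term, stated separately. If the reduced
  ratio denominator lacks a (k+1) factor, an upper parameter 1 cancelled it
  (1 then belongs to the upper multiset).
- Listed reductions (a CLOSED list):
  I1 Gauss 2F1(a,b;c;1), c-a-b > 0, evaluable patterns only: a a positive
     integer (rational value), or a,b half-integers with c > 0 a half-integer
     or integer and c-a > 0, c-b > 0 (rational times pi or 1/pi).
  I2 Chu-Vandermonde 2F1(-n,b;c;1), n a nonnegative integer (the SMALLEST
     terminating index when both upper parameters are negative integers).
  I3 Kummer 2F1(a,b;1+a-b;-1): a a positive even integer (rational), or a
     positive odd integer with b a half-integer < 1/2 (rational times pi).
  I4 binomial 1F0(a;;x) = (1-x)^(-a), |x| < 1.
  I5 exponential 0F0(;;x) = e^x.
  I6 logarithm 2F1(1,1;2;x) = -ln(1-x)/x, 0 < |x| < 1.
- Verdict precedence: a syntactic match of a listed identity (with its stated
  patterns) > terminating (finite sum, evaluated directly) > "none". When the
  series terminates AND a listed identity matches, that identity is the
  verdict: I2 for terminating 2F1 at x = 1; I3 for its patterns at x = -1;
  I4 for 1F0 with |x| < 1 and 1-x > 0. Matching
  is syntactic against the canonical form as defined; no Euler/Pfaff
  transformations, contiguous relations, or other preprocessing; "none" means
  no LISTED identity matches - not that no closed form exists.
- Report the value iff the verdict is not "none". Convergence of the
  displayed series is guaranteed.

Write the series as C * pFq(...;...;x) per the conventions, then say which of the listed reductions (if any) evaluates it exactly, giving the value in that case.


Classification (C = -\frac{3}{7}): 1F0 with upper {-\frac{5}{2}}, lower {-}, argument x = \frac{1}{7}. Verdict (x = \frac{1}{7}): binomial (I4) applies (the 1F0 binomial series: exponent 5/2, x = \frac{1}{7}). Value: \left(-\frac{3}{7}\right) \cdot \left(\frac{6}{7}\right)^{\frac{5}{2}}.

Key step: t_0 = -\frac{3}{7} here, and the factor k + 2/3 cancels (top and bottom), leaving C = -3/7.
Ratio: r(k) = \frac{1}{7} * (k-\frac{5}{2}) / [(k+1)] ; factor over Q: parameters, x = \frac{1}{7}, and C = -\frac{3}{7}.


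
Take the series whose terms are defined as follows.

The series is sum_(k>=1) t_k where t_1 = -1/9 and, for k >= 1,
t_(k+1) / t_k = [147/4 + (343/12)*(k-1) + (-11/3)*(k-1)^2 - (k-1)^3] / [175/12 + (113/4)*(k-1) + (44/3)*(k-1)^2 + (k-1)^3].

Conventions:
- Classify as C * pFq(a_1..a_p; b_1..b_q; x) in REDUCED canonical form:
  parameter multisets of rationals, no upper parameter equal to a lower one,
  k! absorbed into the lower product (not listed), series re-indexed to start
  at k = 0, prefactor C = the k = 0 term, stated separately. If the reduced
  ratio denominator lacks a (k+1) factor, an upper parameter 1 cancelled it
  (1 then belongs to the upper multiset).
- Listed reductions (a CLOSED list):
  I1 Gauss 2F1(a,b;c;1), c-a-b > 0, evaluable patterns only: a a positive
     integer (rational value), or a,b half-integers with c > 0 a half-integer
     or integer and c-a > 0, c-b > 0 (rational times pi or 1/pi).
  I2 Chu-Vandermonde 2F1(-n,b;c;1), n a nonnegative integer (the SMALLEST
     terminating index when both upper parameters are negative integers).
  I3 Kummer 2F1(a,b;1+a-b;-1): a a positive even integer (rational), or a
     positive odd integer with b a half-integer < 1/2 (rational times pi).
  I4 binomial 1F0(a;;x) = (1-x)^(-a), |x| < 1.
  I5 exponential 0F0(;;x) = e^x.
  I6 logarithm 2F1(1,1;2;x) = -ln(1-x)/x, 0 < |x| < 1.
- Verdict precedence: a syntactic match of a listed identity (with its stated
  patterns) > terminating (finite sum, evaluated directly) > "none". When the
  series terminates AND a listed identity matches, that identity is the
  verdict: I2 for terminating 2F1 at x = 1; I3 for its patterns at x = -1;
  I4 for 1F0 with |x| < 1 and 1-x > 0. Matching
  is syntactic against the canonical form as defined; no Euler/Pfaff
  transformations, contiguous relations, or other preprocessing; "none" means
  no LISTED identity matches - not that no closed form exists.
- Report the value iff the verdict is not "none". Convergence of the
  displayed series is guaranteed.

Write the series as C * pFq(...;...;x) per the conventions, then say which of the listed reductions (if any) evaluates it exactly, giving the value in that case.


Canonical form: C = -1/9 times 2F1 with upper {-9/2, 7}, lower {25/2}, x = -1. Verdict: Kummer's theorem (I3) fires (x = -1; c = 25/2 equals 1+a-b for upper {-9/2, 7}: listed pattern). Hence: (-37182145/134217728) * pi.

Key observation: t_0 = -1/9 here, and roots of the ratio polynomials (C = -1/9, x = -1) are the negated parameters.
Term ratio: r(k) = (-1) * (k-9/2) (k+7) / [(k+25/2) (k+1)] ; factor over Q: parameters, x = (-1), and C = -1/9.


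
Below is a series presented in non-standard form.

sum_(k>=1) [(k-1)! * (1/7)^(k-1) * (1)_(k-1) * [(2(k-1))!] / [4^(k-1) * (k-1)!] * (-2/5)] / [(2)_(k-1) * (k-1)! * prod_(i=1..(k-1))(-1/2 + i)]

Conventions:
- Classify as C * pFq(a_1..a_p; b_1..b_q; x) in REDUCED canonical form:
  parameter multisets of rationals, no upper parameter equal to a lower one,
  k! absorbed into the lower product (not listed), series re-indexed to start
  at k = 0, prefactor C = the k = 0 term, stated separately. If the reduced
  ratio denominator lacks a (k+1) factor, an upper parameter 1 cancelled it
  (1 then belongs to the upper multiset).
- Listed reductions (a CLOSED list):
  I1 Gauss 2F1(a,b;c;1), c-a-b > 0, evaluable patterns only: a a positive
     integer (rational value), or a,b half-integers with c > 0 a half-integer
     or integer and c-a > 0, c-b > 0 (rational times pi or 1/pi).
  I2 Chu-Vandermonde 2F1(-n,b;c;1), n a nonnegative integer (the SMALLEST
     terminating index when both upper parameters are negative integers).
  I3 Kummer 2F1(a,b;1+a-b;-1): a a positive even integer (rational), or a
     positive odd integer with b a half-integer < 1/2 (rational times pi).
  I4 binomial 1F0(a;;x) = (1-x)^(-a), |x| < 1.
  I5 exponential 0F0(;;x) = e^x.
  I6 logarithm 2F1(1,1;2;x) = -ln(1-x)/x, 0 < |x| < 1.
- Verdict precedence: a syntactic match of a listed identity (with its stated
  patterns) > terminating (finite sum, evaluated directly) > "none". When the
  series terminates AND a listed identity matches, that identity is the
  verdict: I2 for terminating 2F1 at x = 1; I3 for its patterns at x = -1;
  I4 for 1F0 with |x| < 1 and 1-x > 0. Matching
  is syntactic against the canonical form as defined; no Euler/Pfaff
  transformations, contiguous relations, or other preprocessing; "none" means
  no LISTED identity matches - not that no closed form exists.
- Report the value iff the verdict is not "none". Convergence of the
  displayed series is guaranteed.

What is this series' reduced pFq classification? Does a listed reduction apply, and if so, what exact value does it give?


Key step: t_0 = -2/5 here, and the (2k)!/(4^k k!) block (C = -2/5, x = 1/7) is the Pochhammer (1/2)_k.
Ratio: r(k) = (1/7) * (k+1) (k+1) / [(k+2) (k+1)] - poly over poly, x = (1/7) from leading terms; C = -2/5 at k = 0.

Reduced: x = 1/7, 2F1, upper = {1, 1}, lower = {2}, C = -2/5. Verdict at x = 1/7: logarithm (I6) matches (the logarithm: parameters (1,1;2), x = 1/7). Hence: (14/5) * ln(6/7).


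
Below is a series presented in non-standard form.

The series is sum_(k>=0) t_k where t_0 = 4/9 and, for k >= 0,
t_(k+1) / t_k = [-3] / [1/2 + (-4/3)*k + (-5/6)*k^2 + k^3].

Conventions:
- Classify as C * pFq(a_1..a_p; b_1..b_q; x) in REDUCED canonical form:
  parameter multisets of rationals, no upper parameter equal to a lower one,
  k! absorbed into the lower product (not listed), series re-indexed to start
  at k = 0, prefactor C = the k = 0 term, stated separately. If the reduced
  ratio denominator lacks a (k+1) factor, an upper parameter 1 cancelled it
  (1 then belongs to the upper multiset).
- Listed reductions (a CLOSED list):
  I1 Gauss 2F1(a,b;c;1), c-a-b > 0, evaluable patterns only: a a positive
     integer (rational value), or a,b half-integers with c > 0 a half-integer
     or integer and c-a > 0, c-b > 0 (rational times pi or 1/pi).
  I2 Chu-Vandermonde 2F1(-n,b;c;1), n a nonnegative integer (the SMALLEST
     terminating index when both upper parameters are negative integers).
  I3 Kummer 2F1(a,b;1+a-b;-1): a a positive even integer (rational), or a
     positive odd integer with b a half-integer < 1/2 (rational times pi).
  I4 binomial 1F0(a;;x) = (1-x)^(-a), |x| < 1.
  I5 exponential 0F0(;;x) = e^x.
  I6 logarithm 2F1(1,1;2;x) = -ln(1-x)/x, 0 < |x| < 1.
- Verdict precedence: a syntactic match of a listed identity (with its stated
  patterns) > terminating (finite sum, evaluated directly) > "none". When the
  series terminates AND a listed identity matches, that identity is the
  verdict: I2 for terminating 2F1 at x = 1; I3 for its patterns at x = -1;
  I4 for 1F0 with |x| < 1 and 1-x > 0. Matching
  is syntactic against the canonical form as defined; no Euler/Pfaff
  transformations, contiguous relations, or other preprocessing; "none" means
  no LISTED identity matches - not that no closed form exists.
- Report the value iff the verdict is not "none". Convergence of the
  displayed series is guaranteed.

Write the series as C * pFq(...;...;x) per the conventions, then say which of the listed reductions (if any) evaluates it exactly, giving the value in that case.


Canonical form: C = 4/9 times 0F2 with upper {-}, lower {-3/2, -1/3}, x = -3. Verdict: none - at argument -3 the multisets {-} ; {-3/2, -1/3} match no listed identity.

Key observation: from the first term 4/9: factor the ratio over Q (C = 4/9, x = -3): negated roots = parameters.
Consecutive-term ratio: r(k) = (-3) * 1 / [(k-3/2) (k-1/3) (k+1)] - poly over poly, x = (-3) from leading terms; C = 4/9 at k = 0.


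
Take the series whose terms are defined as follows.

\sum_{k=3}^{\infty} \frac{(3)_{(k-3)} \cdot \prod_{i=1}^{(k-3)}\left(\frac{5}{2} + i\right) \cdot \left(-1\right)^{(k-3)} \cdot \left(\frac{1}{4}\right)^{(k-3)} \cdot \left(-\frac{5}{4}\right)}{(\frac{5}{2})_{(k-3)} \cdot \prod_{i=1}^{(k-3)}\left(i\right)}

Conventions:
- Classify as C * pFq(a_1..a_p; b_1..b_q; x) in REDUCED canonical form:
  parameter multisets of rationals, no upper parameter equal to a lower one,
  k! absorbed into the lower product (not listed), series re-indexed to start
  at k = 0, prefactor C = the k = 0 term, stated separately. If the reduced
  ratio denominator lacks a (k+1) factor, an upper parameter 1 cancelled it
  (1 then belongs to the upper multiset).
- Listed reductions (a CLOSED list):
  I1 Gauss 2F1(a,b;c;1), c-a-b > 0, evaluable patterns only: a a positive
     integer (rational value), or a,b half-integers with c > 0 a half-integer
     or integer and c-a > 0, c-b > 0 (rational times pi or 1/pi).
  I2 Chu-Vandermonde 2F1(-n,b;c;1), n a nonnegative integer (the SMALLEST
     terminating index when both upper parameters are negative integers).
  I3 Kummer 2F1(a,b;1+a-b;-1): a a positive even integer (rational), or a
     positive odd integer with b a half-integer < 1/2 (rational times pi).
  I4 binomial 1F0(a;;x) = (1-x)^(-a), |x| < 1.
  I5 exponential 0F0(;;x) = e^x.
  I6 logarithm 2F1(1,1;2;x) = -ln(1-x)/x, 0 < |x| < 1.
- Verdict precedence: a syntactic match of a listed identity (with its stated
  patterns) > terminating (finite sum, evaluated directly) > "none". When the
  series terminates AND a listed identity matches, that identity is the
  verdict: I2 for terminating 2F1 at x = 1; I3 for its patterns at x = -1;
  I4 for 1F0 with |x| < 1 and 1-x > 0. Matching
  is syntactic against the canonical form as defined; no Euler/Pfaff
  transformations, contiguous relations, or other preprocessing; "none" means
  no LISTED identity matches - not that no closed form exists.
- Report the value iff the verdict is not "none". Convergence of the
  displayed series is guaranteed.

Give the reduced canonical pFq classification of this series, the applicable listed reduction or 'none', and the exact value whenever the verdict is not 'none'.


First insight: with t_0 = -\frac{5}{4}, the running product (prefactor -5/4) telescopes to a rising factorial.
Adjacent-term ratio: r(k) = -\frac{1}{4} * (k+3) (k+\frac{7}{2}) / [(k+\frac{5}{2}) (k+1)] - poly over poly, x = -\frac{1}{4} from leading terms; C = -\frac{5}{4} at k = 0.

With C = -\frac{5}{4}: the canonical form is 2F1(3, \frac{7}{2}; \frac{5}{2}; -\frac{1}{4}). Verdict: none - at argument -\frac{1}{4} the multisets {3, \frac{7}{2}} ; {\frac{5}{2}} match no listed identity.


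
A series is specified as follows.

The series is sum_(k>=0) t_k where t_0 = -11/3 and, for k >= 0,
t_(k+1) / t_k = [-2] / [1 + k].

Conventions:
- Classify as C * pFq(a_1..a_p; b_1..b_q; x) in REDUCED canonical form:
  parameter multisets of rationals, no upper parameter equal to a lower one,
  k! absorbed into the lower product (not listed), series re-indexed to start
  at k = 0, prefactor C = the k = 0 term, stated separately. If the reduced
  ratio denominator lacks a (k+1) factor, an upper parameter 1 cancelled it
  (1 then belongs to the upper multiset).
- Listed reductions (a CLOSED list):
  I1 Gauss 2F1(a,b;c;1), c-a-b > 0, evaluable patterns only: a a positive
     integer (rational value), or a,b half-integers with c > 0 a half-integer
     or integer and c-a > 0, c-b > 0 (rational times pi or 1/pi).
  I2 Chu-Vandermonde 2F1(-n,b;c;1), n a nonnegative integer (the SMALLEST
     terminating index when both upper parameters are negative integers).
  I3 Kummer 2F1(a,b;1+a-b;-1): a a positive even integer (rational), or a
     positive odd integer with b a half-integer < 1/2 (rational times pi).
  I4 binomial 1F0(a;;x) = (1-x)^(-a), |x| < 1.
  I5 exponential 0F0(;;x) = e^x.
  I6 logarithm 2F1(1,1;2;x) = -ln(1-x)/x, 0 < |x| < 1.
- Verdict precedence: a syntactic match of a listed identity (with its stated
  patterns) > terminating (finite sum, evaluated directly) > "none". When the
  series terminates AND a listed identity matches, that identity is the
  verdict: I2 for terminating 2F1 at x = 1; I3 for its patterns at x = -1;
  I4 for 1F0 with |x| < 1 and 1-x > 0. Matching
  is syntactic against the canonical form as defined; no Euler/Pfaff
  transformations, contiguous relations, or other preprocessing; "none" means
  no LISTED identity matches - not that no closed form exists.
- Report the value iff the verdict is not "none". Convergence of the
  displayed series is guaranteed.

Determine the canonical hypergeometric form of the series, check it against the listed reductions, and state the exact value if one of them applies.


With C = -11/3: the canonical form is 0F0(-; -; -2). Verdict: exponential (I5) applies (the 0F0 exponential series at x = -2). Exact value: (-11/3) * e^(-2).

Key observation: from the first term -11/3: factor the ratio over Q (C = -11/3, x = -2): negated roots = parameters.
Ratio: r(k) = (-2) * 1 / [(k+1)] - rational in k. x = (-2); t_0 = -11/3; negate the roots.


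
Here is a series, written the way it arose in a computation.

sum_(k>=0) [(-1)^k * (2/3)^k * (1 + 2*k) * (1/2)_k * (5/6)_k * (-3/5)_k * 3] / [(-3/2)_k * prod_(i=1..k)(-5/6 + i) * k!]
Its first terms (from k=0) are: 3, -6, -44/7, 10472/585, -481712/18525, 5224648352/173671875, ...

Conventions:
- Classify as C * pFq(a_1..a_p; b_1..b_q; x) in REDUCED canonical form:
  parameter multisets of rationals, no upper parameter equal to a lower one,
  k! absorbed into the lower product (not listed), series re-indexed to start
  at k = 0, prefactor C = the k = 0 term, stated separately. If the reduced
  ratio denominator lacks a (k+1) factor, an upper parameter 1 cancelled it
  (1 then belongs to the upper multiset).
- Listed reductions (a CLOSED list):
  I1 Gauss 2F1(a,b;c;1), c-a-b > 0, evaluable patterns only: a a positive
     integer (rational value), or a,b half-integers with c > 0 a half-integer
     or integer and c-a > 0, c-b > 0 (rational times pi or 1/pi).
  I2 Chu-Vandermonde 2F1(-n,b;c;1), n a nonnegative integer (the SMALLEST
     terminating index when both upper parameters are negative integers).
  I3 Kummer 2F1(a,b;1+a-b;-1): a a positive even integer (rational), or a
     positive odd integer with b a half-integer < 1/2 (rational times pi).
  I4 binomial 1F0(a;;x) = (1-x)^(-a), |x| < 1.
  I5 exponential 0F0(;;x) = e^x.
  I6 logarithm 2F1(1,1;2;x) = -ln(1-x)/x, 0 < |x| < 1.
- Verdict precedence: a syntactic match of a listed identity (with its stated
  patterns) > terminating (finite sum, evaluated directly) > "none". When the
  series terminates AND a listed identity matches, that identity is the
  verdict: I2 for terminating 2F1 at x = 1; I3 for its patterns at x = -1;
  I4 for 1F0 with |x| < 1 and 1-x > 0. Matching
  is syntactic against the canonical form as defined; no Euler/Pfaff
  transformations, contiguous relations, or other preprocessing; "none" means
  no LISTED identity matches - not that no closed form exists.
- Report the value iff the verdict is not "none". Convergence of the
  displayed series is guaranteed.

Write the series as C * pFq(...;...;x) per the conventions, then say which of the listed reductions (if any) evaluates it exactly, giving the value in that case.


With C = 3: the canonical form is 3F2(-3/5, 5/6, 3/2; -3/2, 1/6; -2/3). Verdict: none - this 3F2 at x = -2/3 matches no listed pattern, and upper {-3/5, 5/6, 3/2} holds no stopper.

First insight: with t_0 = 3, the (2k+1) factor (prefactor 3) shifts (1/2)_k to (3/2)_k.
Step ratio: r(k) = (-2/3) * (k-3/5) (k+5/6) (k+3/2) / [(k-3/2) (k+1/6) (k+1)] - rational; roots negated = parameters, x = (-2/3), C = 3.


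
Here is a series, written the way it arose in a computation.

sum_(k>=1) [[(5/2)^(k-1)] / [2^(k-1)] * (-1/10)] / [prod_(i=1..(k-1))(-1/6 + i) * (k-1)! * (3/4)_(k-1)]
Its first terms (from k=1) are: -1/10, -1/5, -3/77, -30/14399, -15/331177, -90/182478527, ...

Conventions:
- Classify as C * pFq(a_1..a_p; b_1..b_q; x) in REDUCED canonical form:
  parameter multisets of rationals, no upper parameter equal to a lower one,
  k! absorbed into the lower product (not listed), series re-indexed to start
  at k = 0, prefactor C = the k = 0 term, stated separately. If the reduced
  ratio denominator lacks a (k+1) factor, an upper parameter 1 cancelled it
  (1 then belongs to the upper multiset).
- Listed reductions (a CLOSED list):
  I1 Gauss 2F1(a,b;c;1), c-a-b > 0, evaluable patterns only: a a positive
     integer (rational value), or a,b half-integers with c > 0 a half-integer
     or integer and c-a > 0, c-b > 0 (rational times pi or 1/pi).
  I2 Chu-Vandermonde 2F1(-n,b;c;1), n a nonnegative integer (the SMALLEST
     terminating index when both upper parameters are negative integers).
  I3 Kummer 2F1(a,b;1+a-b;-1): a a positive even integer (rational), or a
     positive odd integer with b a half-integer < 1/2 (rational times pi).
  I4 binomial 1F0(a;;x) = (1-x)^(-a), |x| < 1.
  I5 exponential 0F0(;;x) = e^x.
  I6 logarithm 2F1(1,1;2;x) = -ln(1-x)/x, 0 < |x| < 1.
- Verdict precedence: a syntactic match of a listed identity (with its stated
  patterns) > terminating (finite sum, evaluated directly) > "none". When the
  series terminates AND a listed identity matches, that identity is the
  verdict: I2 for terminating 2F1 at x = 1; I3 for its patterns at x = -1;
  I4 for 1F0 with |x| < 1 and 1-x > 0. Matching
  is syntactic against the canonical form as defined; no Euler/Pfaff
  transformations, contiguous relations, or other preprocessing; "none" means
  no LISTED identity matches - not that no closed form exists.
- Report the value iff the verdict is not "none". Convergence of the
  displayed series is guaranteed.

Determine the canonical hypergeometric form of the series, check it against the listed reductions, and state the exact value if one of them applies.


At argument 5/4: a 0F2 with upper {-}, lower {3/4, 5/6}, scaled by C = -1/10. Verdict: none (x = 5/4): each listed identity misses the multisets {-} ; {3/4, 5/6}.

The tell: from the first term -1/10: the lower running product (C = -1/10, x = 5/4) is a rising factorial.
Adjacent-term ratio: r(k) = (5/4) * 1 / [(k+3/4) (k+5/6) (k+1)] - rational in k, leading ratio (5/4); with t_0 = -1/10, classification follows.


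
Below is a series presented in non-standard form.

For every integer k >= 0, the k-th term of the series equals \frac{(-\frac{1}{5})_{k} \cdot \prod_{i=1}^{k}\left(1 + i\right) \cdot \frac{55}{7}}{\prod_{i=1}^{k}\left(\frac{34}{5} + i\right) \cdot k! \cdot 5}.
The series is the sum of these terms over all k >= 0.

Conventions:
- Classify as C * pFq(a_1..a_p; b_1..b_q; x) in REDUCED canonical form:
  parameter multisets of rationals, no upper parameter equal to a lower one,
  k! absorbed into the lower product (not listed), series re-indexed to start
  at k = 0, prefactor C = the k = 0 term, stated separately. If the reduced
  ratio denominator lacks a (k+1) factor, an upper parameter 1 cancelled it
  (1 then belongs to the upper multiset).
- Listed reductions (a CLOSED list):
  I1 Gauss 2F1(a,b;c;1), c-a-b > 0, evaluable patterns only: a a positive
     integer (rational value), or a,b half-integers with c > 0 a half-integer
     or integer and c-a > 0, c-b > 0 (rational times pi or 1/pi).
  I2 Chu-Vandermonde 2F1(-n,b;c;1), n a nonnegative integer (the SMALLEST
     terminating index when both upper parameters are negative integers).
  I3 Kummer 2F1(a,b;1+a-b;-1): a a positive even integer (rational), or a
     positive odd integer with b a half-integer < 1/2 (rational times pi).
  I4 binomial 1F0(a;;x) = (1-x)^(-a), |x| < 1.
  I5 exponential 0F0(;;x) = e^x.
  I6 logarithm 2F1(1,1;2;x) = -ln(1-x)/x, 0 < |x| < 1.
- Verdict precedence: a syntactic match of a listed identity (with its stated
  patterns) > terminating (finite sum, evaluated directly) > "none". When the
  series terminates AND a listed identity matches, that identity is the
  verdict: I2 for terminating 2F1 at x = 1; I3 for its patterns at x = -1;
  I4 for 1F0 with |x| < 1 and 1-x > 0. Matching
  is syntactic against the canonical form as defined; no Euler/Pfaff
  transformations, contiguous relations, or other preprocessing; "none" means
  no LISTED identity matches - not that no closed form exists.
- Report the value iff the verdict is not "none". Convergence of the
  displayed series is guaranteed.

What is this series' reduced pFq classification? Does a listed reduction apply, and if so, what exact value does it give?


Structural cue: from the first term \frac{11}{7}: the lower running product (C = 11/7) is a rising factorial.
Step ratio: r(k) = 1 * (k-\frac{1}{5}) (k+2) / [(k+\frac{39}{5}) (k+1)] - rational; roots negated = parameters, x = 1, C = \frac{11}{7}.

Canonical form: C = \frac{11}{7} times 2F1 with upper {-\frac{1}{5}, 2}, lower {\frac{39}{5}}, x = 1. Verdict (x = 1): the Gauss summation I1 applies (x = 1: the Gamma ratio telescopes since c-a-b = 6 > 0 and a = 2 in Z>0). Sum: \frac{5423}{3675}.


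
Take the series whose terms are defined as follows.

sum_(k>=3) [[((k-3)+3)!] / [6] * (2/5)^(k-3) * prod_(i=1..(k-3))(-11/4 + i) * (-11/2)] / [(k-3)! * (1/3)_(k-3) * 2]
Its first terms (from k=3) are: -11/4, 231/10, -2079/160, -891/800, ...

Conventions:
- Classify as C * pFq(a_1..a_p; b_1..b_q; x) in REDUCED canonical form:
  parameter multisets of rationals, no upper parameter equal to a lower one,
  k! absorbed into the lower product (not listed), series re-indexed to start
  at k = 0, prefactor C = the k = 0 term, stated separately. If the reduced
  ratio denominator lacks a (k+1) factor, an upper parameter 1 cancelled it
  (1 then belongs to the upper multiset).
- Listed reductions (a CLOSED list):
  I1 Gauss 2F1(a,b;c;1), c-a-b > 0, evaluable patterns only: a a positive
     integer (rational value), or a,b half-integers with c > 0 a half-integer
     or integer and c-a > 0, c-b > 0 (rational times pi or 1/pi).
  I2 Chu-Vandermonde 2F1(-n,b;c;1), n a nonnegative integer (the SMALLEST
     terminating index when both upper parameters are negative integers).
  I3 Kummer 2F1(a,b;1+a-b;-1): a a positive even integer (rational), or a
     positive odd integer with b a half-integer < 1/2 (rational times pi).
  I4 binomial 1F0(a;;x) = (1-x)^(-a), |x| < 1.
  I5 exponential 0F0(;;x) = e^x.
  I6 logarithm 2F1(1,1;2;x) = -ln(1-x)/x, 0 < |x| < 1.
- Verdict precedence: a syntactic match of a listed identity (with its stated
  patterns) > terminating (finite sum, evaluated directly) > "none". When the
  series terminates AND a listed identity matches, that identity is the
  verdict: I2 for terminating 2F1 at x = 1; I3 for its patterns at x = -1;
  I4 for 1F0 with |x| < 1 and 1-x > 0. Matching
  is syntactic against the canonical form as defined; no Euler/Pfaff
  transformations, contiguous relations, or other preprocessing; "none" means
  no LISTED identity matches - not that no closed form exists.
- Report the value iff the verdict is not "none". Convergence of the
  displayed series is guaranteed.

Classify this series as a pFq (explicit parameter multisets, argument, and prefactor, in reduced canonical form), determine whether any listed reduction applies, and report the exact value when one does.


With C = -11/4: the canonical form is 2F1(-7/4, 4; 1/3; 2/5). Verdict: none - at argument 2/5 the multisets {-7/4, 4} ; {1/3} match no listed identity.

The tell: x = (2/5) and the constant factors (prefactor -11/4) combine into one prefactor.
Term ratio: r(k) = (2/5) * (k-7/4) (k+4) / [(k+1/3) (k+1)] - rational in k. x = (2/5); t_0 = -11/4; negate the roots.
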